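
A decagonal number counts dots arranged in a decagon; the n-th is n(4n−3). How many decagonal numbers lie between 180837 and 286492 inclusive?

56

The n-th decagonal number is n(4n−3).
Smallest index with value ≥ 180837: n = 213 (giving 180837).
Largest index with value ≤ 286492: n = 268 (giving 286492).
Indices 213 through 268: 56 terms.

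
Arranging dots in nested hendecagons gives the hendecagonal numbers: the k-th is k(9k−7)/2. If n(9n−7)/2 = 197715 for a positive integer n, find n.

210

Set n(9n−7)/2 = 197715, giving 9n² − 7n − 395430 = 0.
So n = (7 + 3773) / 18 = 3780/18 = 210.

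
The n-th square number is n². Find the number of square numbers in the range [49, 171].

The n-th square number is n².
Smallest index with value ≥ 49: n = 7 (giving 49).
Largest index with value ≤ 171: n = 13 (giving 169).
Indices 7 through 13: 7 terms.

7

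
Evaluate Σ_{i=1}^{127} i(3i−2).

Σ i(3i−2) = 3Σi² − 2Σi over i = 1..127.
Σi = 8128 and Σi² = 690880.
3·690880 − 2·8128 = 2056384.

2056384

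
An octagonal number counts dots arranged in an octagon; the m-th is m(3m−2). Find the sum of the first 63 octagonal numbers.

252000

Σ i(3i−2) = 3Σi² − 2Σi over i = 1..63.
Σi = 2016 and Σi² = 85344.
3·85344 − 2·2016 = 252000.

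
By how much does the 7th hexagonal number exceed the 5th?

7·(2·7 − 1) = 91 and 5·(2·5 − 1) = 45.
Difference: 91 − 45 = 46.

46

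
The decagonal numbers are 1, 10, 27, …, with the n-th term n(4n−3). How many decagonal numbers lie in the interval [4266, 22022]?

41

The n-th decagonal number is n(4n−3).
Smallest index with value ≥ 4266: n = 34 (giving 4522).
Largest index with value ≤ 22022: n = 74 (giving 21682).
Indices 34 through 74: 41 terms.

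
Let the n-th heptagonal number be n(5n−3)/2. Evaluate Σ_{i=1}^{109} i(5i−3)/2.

Σ i(5i−3)/2 = (5Σi² − 3Σi) / 2 over i = 1..109.
Σi = 5995 and Σi² = 437635.
(5·437635 − 3·5995) / 2 = 2170190/2 = 1085095.

1085095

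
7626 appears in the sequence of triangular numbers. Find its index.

123

Set n(n+1)/2 = 7626, giving n² + n − 15252 = 0.
The discriminant is 1 + 8·7626 = 61009, and √61009 = 247.
So n = (-1 + 247) / 2 = 246/2 = 123.
Check: 123·124/2 = 7626. ✓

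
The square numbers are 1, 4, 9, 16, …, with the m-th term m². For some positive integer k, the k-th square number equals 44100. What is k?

210

We need n² = 44100, so n = √44100 = 210.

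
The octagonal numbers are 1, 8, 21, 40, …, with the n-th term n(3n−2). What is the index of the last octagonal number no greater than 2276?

27

Solve n(3n−2) ≤ 2276 for integer n.
n = 27 gives 2133 ≤ 2276, while n = 28 gives 2296 > 2276; so the answer is index 27.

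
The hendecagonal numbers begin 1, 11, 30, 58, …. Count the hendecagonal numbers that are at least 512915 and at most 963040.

126

The n-th hendecagonal number is n(9n−7)/2.
Smallest index with value ≥ 512915: n = 338 (giving 512915).
Largest index with value ≤ 963040: n = 463 (giving 963040).
Indices 338 through 463: 126 terms.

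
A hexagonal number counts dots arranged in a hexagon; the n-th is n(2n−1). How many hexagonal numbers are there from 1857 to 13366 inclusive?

The n-th hexagonal number is n(2n−1).
Smallest index with value ≥ 1857: n = 31 (giving 1891).
Largest index with value ≤ 13366: n = 82 (giving 13366).
Indices 31 through 82: 52 terms.

52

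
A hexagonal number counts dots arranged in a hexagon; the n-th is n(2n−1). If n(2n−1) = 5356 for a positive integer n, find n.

Set n(2n−1) = 5356, giving 2n² − n − 5356 = 0.
The discriminant is 1 + 8·5356 = 42849, and √42849 = 207.
So n = (1 + 207) / 4 = 208/4 = 52.

52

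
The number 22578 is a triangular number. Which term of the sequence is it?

212

Set n(n+1)/2 = 22578, giving n² + n − 45156 = 0.
The discriminant is 1 + 8·22578 = 180625, and √180625 = 425.
So n = (-1 + 425) / 2 = 424/2 = 212.
Check: 212·213/2 = 22578. ✓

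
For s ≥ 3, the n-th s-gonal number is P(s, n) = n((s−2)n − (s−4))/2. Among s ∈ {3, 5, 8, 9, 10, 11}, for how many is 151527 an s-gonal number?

1

s = 3: P(3, 550) = 151525 and P(3, 551) = 152076; 151527 is not s-gonal.
s = 5: P(5, 318) = 151527. ✓
s = 8: P(8, 225) = 151425 and P(8, 226) = 152776; 151527 is not s-gonal.
s = 9: P(9, 208) = 150904 and P(9, 209) = 152361; 151527 is not s-gonal.
s = 10: P(10, 195) = 151515 and P(10, 196) = 153076; 151527 is not s-gonal.
s = 11: P(11, 183) = 150060 and P(11, 184) = 151708; 151527 is not s-gonal.
Hits: s ∈ {5} → 1.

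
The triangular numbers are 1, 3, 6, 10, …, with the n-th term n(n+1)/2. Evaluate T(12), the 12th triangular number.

78

12·13/2 = 156/2 = 78.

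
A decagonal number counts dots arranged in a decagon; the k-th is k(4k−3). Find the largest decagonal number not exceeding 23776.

Solve n(4n−3) ≤ 23776 for integer n.
n = 77 gives 23485 ≤ 23776, while n = 78 gives 24102 > 23776; so the answer is 23485.

23485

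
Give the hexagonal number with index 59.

59·(2·59 − 1) = 59·117 = 6903.

6903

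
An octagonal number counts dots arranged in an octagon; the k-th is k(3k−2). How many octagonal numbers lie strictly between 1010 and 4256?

The n-th octagonal number is n(3n−2).
Smallest index with value > 1010: n = 19 (giving 1045).
Largest index with value < 4256: n = 37 (giving 4033).
Indices 19 through 37: 19 terms.

19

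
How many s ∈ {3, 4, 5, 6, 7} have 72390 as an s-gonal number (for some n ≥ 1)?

1

s = 3: P(3, 380) = 72390. ✓
s = 4: P(4, 269) = 72361 and P(4, 270) = 72900; 72390 is not s-gonal.
s = 5: P(5, 219) = 71832 and P(5, 220) = 72490; 72390 is not s-gonal.
s = 6: P(6, 190) = 72010 and P(6, 191) = 72771; 72390 is not s-gonal.
s = 7: P(7, 170) = 71995 and P(7, 171) = 72846; 72390 is not s-gonal.
Hits: s ∈ {3} → 1.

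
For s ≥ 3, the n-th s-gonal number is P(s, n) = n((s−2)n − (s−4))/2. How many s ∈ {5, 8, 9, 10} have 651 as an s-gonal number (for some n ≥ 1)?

2

s = 5: P(5, 21) = 651. ✓
s = 8: P(8, 15) = 645 and P(8, 16) = 736; 651 is not s-gonal.
s = 9: P(9, 14) = 651. ✓
s = 10: P(10, 13) = 637 and P(10, 14) = 742; 651 is not s-gonal.
Hits: s ∈ {5, 9} → 2.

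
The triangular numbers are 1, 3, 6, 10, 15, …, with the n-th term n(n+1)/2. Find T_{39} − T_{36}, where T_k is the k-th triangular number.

39·40/2 = 780 and 36·37/2 = 666.
Difference: 780 − 666 = 114.

114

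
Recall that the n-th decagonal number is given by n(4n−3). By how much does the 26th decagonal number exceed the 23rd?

579

26·(4·26 − 3) = 2626 and 23·(4·23 − 3) = 2047.
Difference: 2626 − 2047 = 579.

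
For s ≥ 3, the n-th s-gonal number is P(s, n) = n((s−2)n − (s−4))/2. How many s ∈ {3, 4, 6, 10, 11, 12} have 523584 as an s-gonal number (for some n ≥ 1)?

s = 3: P(3, 1022) = 522753 and P(3, 1023) = 523776; 523584 is not s-gonal.
s = 4: P(4, 723) = 522729 and P(4, 724) = 524176; 523584 is not s-gonal.
s = 6: P(6, 511) = 521731 and P(6, 512) = 523776; 523584 is not s-gonal.
s = 10: P(10, 362) = 523090 and P(10, 363) = 525987; 523584 is not s-gonal.
s = 11: P(11, 341) = 522071 and P(11, 342) = 525141; 523584 is not s-gonal.
s = 12: P(12, 324) = 523584. ✓
Hits: s ∈ {12} → 1.

1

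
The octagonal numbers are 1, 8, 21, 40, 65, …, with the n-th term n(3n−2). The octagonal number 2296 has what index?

Set n(3n−2) = 2296, giving 3n² − 2n − 2296 = 0.
The discriminant is 4 + 12·2296 = 27556, and √27556 = 166.
So n = (2 + 166) / 6 = 168/6 = 28.
Check: 28·(3·28 − 2) = 2296. ✓

28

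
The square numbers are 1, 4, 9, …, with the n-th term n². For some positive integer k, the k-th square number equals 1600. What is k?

40

We need n² = 1600, so n = √1600 = 40.
Check: 40² = 1600. ✓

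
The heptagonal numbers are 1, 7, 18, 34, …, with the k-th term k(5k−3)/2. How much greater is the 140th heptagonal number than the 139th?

696

Consecutive heptagonal numbers differ by 5n − 4: here 5·140 − 4 = 696.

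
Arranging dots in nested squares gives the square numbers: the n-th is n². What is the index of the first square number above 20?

Solve n² > 20 for integer n.
The largest n with value ≤ 20 is 4 (since 16 ≤ 20 < 25), so the first above is n = 5, value 25.

5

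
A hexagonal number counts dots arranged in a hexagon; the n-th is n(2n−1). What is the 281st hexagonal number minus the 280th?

Consecutive hexagonal numbers differ by 4n − 3: here 4·281 − 3 = 1121.

1121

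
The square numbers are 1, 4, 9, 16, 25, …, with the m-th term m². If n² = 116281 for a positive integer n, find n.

341

We need n² = 116281, so n = √116281 = 341.
Check: 341² = 116281. ✓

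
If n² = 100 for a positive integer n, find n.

We need n² = 100, so n = √100 = 10.

10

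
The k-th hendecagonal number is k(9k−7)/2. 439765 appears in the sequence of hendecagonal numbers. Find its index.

313

Set n(9n−7)/2 = 439765, giving 9n² − 7n − 879530 = 0.
The discriminant is 49 + 72·439765 = 31663129, and √31663129 = 5627.
So n = (7 + 5627) / 18 = 5634/18 = 313.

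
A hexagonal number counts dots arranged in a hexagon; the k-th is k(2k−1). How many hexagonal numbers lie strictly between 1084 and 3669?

20

The n-th hexagonal number is n(2n−1).
Smallest index with value > 1084: n = 24 (giving 1128).
Largest index with value < 3669: n = 43 (giving 3655).
Indices 24 through 43: 20 terms.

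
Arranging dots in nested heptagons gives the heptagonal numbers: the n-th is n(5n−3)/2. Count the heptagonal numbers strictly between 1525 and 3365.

11

The n-th heptagonal number is n(5n−3)/2.
Smallest index with value > 1525: n = 26 (giving 1651).
Largest index with value < 3365: n = 36 (giving 3186).
Indices 26 through 36: 11 terms.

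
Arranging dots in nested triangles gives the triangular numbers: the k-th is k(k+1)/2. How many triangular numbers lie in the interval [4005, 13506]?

75

The n-th triangular number is n(n+1)/2.
Smallest index with value ≥ 4005: n = 89 (giving 4005).
Largest index with value ≤ 13506: n = 163 (giving 13366).
Indices 89 through 163: 75 terms.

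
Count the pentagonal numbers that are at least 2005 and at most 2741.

The n-th pentagonal number is n(3n−1)/2.
Smallest index with value ≥ 2005: n = 37 (giving 2035).
Largest index with value ≤ 2741: n = 42 (giving 2625).
Indices 37 through 42: 6 terms.

6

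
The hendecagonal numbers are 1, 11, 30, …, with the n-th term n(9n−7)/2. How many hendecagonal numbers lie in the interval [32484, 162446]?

105

The n-th hendecagonal number is n(9n−7)/2.
Smallest index with value ≥ 32484: n = 86 (giving 32981).
Largest index with value ≤ 162446: n = 190 (giving 161785).
Indices 86 through 190: 105 terms.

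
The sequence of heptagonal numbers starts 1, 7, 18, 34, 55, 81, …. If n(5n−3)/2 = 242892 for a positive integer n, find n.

Set n(5n−3)/2 = 242892, giving 5n² − 3n − 485784 = 0.
The discriminant is 9 + 40·242892 = 9715689, and √9715689 = 3117.
So n = (3 + 3117) / 10 = 3120/10 = 312.

312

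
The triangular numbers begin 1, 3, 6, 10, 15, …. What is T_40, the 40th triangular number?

820

The 40th triangular number is n(n+1)/2 with n = 40.
40·41/2 = 1640/2 = 820.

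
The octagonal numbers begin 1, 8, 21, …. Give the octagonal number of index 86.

22016

The 86th octagonal number is n(3n−2) with n = 86.
86·(3·86 − 2) = 86·256 = 22016.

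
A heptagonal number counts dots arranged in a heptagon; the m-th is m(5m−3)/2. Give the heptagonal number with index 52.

6682

The 52nd heptagonal number is n(5n−3)/2 with n = 52.
52·(5·52 − 3)/2 = 52·257/2 = 6682.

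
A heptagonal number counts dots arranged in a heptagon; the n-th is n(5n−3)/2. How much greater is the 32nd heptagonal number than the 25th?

32·(5·32 − 3)/2 = 2512 and 25·(5·25 − 3)/2 = 1525.
Difference: 2512 − 1525 = 987.

987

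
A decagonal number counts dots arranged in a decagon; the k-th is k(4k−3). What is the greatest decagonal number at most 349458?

Solve n(4n−3) ≤ 349458 for integer n.
n = 295 gives 347215 ≤ 349458, while n = 296 gives 349576 > 349458; so the answer is 347215.

347215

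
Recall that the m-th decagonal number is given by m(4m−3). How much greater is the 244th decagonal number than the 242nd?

3882

244·(4·244 − 3) = 237412 and 242·(4·242 − 3) = 233530.
Difference: 237412 − 233530 = 3882.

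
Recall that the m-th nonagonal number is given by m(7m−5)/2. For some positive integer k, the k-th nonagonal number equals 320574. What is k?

303

Set n(7n−5)/2 = 320574, giving 7n² − 5n − 641148 = 0.
The discriminant is 25 + 56·320574 = 17952169, and √17952169 = 4237.
So n = (5 + 4237) / 14 = 4242/14 = 303.
Check: 303·(7·303 − 5)/2 = 320574. ✓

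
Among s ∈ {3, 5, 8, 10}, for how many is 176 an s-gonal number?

s = 3: P(3, 18) = 171 and P(3, 19) = 190; 176 is not s-gonal.
s = 5: P(5, 11) = 176. ✓
s = 8: P(8, 8) = 176. ✓
s = 10: P(10, 7) = 175 and P(10, 8) = 232; 176 is not s-gonal.
Hits: s ∈ {5, 8} → 2.

2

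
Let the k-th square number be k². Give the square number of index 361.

The 361st square number is n² with n = 361.
361² = 130321.

130321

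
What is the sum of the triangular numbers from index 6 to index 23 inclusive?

Σ i(i+1)/2 = (Σi² + Σi) / 2 over i = 6..23.
Σi = 276 − 15 = 261 and Σi² = 4324 − 55 = 4269.
(1·4269 + 1·261) / 2 = 4530/2 = 2265.

2265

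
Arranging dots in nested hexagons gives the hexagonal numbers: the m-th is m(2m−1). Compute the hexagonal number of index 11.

231

The 11th hexagonal number is n(2n−1) with n = 11.
11·(2·11 − 1) = 11·21 = 231.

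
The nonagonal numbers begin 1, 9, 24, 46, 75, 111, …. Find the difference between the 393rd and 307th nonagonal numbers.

393·(7·393 − 5)/2 = 539589 and 307·(7·307 − 5)/2 = 329104.
Difference: 539589 − 329104 = 210485.

210485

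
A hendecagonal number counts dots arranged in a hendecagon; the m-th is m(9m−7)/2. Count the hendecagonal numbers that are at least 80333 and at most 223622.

90

The n-th hendecagonal number is n(9n−7)/2.
Smallest index with value ≥ 80333: n = 134 (giving 80333).
Largest index with value ≤ 223622: n = 223 (giving 223000).
Indices 134 through 223: 90 terms.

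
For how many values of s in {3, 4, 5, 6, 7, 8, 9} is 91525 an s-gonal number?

1

s = 3: P(3, 427) = 91378 and P(3, 428) = 91806; 91525 is not s-gonal.
s = 4: P(4, 302) = 91204 and P(4, 303) = 91809; 91525 is not s-gonal.
s = 5: P(5, 247) = 91390 and P(5, 248) = 92132; 91525 is not s-gonal.
s = 6: P(6, 214) = 91378 and P(6, 215) = 92235; 91525 is not s-gonal.
s = 7: P(7, 191) = 90916 and P(7, 192) = 91872; 91525 is not s-gonal.
s = 8: P(8, 175) = 91525. ✓
s = 9: P(9, 162) = 91449 and P(9, 163) = 92584; 91525 is not s-gonal.
Hits: s ∈ {8} → 1.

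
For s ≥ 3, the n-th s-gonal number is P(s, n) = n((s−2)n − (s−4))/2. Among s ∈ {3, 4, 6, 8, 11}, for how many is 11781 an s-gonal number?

3

s = 3: P(3, 153) = 11781. ✓
s = 4: P(4, 108) = 11664 and P(4, 109) = 11881; 11781 is not s-gonal.
s = 6: P(6, 77) = 11781. ✓
s = 8: P(8, 63) = 11781. ✓
s = 11: P(11, 51) = 11526 and P(11, 52) = 11986; 11781 is not s-gonal.
Hits: s ∈ {3, 6, 8} → 3.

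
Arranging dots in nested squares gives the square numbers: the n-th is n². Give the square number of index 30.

900

The 30th square number is n² with n = 30.
30² = 900.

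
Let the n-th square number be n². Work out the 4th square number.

The 4th square number is n² with n = 4.
4² = 16.

16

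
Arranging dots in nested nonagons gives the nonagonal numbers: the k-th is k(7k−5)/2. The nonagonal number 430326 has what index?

351

Set n(7n−5)/2 = 430326, giving 7n² − 5n − 860652 = 0.
The discriminant is 25 + 56·430326 = 24098281, and √24098281 = 4909.
So n = (5 + 4909) / 14 = 4914/14 = 351.
Check: 351·(7·351 − 5)/2 = 430326. ✓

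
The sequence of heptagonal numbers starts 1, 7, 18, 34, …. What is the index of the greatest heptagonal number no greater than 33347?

115

Solve n(5n−3)/2 ≤ 33347 for integer n.
n = 115 gives 32890 ≤ 33347, while n = 116 gives 33466 > 33347; so the answer is index 115.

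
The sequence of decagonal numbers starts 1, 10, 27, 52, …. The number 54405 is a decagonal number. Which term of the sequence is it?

117

Set n(4n−3) = 54405, giving 4n² − 3n − 54405 = 0.
The discriminant is 9 + 16·54405 = 870489, and √870489 = 933.
So n = (3 + 933) / 8 = 936/8 = 117.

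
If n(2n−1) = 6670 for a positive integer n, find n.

Set n(2n−1) = 6670, giving 2n² − n − 6670 = 0.
The discriminant is 1 + 8·6670 = 53361, and √53361 = 231.
So n = (1 + 231) / 4 = 232/4 = 58.
Check: 58·(2·58 − 1) = 6670. ✓

58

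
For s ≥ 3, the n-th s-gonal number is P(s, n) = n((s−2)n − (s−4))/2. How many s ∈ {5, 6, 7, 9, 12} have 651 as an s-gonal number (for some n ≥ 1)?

2

s = 5: P(5, 21) = 651. ✓
s = 6: P(6, 18) = 630 and P(6, 19) = 703; 651 is not s-gonal.
s = 7: P(7, 16) = 616 and P(7, 17) = 697; 651 is not s-gonal.
s = 9: P(9, 14) = 651. ✓
s = 12: P(12, 11) = 561 and P(12, 12) = 672; 651 is not s-gonal.
Hits: s ∈ {5, 9} → 2.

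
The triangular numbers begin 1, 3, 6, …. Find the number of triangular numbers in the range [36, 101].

6

The n-th triangular number is n(n+1)/2.
Smallest index with value ≥ 36: n = 8 (giving 36).
Largest index with value ≤ 101: n = 13 (giving 91).
Indices 8 through 13: 6 terms.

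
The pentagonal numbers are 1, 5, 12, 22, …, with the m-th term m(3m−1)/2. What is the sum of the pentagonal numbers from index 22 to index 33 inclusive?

13662

Σ i(3i−1)/2 = (3Σi² − Σi) / 2 over i = 22..33.
Σi = 561 − 231 = 330 and Σi² = 12529 − 3311 = 9218.
(3·9218 − 1·330) / 2 = 27324/2 = 13662.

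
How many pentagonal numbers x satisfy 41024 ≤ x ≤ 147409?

The n-th pentagonal number is n(3n−1)/2.
Smallest index with value ≥ 41024: n = 166 (giving 41251).
Largest index with value ≤ 147409: n = 313 (giving 146797).
Indices 166 through 313: 148 terms.

148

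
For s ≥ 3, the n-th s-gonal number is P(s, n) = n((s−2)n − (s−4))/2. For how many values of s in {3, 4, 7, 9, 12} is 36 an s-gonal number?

s = 3: P(3, 8) = 36. ✓
s = 4: P(4, 6) = 36. ✓
s = 7: P(7, 4) = 34 and P(7, 5) = 55; 36 is not s-gonal.
s = 9: P(9, 3) = 24 and P(9, 4) = 46; 36 is not s-gonal.
s = 12: P(12, 3) = 33 and P(12, 4) = 64; 36 is not s-gonal.
Hits: s ∈ {3, 4} → 2.

2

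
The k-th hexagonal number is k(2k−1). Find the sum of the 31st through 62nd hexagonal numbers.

Σ i(2i−1) = 2Σi² − Σi over i = 31..62.
Σi = 1953 − 465 = 1488 and Σi² = 81375 − 9455 = 71920.
2·71920 − 1·1488 = 142352.

142352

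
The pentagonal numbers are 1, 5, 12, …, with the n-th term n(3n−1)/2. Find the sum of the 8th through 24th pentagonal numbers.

7004

Σ i(3i−1)/2 = (3Σi² − Σi) / 2 over i = 8..24.
Σi = 300 − 28 = 272 and Σi² = 4900 − 140 = 4760.
(3·4760 − 1·272) / 2 = 14008/2 = 7004.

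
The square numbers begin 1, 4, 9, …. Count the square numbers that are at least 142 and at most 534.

The n-th square number is n².
Smallest index with value ≥ 142: n = 12 (giving 144).
Largest index with value ≤ 534: n = 23 (giving 529).
Indices 12 through 23: 12 terms.

12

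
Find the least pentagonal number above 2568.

2625

Solve n(3n−1)/2 > 2568 for integer n.
The largest n with value ≤ 2568 is 41 (since 2501 ≤ 2568 < 2625), so the first above is n = 42, value 2625.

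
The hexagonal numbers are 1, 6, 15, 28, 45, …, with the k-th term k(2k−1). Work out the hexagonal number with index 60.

7140

60·(2·60 − 1) = 60·119 = 7140.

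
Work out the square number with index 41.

The 41st square number is n² with n = 41.
41² = 1681.

1681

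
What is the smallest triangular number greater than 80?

Solve n(n+1)/2 > 80 for integer n.
The largest n with value ≤ 80 is 12 (since 78 ≤ 80 < 91), so the first above is n = 13, value 91.

91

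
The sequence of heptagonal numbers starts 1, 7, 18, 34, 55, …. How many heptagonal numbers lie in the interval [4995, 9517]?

The n-th heptagonal number is n(5n−3)/2.
Smallest index with value ≥ 4995: n = 45 (giving 4995).
Largest index with value ≤ 9517: n = 62 (giving 9517).
Indices 45 through 62: 18 terms.

18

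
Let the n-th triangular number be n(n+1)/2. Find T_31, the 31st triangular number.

The 31st triangular number is n(n+1)/2 with n = 31.
31·32/2 = 992/2 = 496.

496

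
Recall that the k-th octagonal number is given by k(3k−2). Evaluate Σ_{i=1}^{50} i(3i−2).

126225

Σ i(3i−2) = 3Σi² − 2Σi over i = 1..50.
Σi = 1275 and Σi² = 42925.
3·42925 − 2·1275 = 126225.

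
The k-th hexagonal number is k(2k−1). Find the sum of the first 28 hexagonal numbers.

15022

Σ i(2i−1) = 2Σi² − Σi over i = 1..28.
Σi = 406 and Σi² = 7714.
2·7714 − 1·406 = 15022.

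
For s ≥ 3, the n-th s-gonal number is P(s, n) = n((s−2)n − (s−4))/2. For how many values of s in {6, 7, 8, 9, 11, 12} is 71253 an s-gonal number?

s = 6: P(6, 189) = 71253. ✓
s = 7: P(7, 169) = 71149 and P(7, 170) = 71995; 71253 is not s-gonal.
s = 8: P(8, 154) = 70840 and P(8, 155) = 71765; 71253 is not s-gonal.
s = 9: P(9, 143) = 71214 and P(9, 144) = 72216; 71253 is not s-gonal.
s = 11: P(11, 126) = 71001 and P(11, 127) = 72136; 71253 is not s-gonal.
s = 12: P(12, 119) = 70329 and P(12, 120) = 71520; 71253 is not s-gonal.
Hits: s ∈ {6} → 1.

1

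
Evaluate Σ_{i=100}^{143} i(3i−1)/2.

982278

Σ i(3i−1)/2 = (3Σi² − Σi) / 2 over i = 100..143.
Σi = 10296 − 4950 = 5346 and Σi² = 984984 − 328350 = 656634.
(3·656634 − 1·5346) / 2 = 1964556/2 = 982278.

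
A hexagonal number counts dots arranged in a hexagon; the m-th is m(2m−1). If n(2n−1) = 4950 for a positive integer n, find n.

Set n(2n−1) = 4950, giving 2n² − n − 4950 = 0.
The discriminant is 1 + 8·4950 = 39601, and √39601 = 199.
So n = (1 + 199) / 4 = 200/4 = 50.
Check: 50·(2·50 − 1) = 4950. ✓

50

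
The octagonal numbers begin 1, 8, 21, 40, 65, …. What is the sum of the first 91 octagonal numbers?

757666

Σ i(3i−2) = 3Σi² − 2Σi over i = 1..91.
Σi = 4186 and Σi² = 255346.
3·255346 − 2·4186 = 757666.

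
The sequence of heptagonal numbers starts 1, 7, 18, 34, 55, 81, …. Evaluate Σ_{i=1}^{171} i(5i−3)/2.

4181406

Σ i(5i−3)/2 = (5Σi² − 3Σi) / 2 over i = 1..171.
Σi = 14706 and Σi² = 1681386.
(5·1681386 − 3·14706) / 2 = 8362812/2 = 4181406.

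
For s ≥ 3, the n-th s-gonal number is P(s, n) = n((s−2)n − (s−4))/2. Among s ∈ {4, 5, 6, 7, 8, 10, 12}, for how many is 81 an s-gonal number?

s = 4: P(4, 9) = 81. ✓
s = 5: P(5, 7) = 70 and P(5, 8) = 92; 81 is not s-gonal.
s = 6: P(6, 6) = 66 and P(6, 7) = 91; 81 is not s-gonal.
s = 7: P(7, 6) = 81. ✓
s = 8: P(8, 5) = 65 and P(8, 6) = 96; 81 is not s-gonal.
s = 10: P(10, 4) = 52 and P(10, 5) = 85; 81 is not s-gonal.
s = 12: P(12, 4) = 64 and P(12, 5) = 105; 81 is not s-gonal.
Hits: s ∈ {4, 7} → 2.

2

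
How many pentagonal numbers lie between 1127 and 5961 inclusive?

36

The n-th pentagonal number is n(3n−1)/2.
Smallest index with value ≥ 1127: n = 28 (giving 1162).
Largest index with value ≤ 5961: n = 63 (giving 5922).
Indices 28 through 63: 36 terms.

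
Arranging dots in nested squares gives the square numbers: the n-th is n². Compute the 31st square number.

The 31st square number is n² with n = 31.
31² = 961.

961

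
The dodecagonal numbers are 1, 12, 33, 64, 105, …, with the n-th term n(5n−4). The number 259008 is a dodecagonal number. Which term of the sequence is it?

228

Set n(5n−4) = 259008, giving 5n² − 4n − 259008 = 0.
The discriminant is 16 + 20·259008 = 5180176, and √5180176 = 2276.
So n = (4 + 2276) / 10 = 2280/10 = 228.
Check: 228·(5·228 − 4) = 259008. ✓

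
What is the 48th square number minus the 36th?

48² = 2304 and 36² = 1296.
Difference: 2304 − 1296 = 1008.

1008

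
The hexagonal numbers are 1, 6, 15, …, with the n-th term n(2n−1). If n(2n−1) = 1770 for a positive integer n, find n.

Set n(2n−1) = 1770, giving 2n² − n − 1770 = 0.
So n = (1 + 119) / 4 = 120/4 = 30.
Check: 30·(2·30 − 1) = 1770. ✓

30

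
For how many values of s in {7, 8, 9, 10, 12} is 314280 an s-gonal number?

1

s = 7: P(7, 354) = 312759 and P(7, 355) = 314530; 314280 is not s-gonal.
s = 8: P(8, 324) = 314280. ✓
s = 9: P(9, 300) = 314250 and P(9, 301) = 316351; 314280 is not s-gonal.
s = 10: P(10, 280) = 312760 and P(10, 281) = 315001; 314280 is not s-gonal.
s = 12: P(12, 251) = 314001 and P(12, 252) = 316512; 314280 is not s-gonal.
Hits: s ∈ {8} → 1.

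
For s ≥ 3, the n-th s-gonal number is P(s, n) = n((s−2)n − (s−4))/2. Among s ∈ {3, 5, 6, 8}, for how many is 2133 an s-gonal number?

1

s = 3: P(3, 64) = 2080 and P(3, 65) = 2145; 2133 is not s-gonal.
s = 5: P(5, 37) = 2035 and P(5, 38) = 2147; 2133 is not s-gonal.
s = 6: P(6, 32) = 2016 and P(6, 33) = 2145; 2133 is not s-gonal.
s = 8: P(8, 27) = 2133. ✓
Hits: s ∈ {8} → 1.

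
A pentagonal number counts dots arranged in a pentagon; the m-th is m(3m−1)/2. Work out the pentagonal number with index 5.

35

The 5th pentagonal number is n(3n−1)/2 with n = 5.
5·(3·5 − 1)/2 = 5·14/2 = 5·7 = 35.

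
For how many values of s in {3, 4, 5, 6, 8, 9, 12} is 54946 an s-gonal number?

2

s = 3: P(3, 331) = 54946. ✓
s = 4: P(4, 234) = 54756 and P(4, 235) = 55225; 54946 is not s-gonal.
s = 5: P(5, 191) = 54626 and P(5, 192) = 55200; 54946 is not s-gonal.
s = 6: P(6, 166) = 54946. ✓
s = 8: P(8, 135) = 54405 and P(8, 136) = 55216; 54946 is not s-gonal.
s = 9: P(9, 125) = 54375 and P(9, 126) = 55251; 54946 is not s-gonal.
s = 12: P(12, 105) = 54705 and P(12, 106) = 55756; 54946 is not s-gonal.
Hits: s ∈ {3, 6} → 2.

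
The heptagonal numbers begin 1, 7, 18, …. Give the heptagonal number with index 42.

42·(5·42 − 3)/2 = 42·207/2 = 4347.

4347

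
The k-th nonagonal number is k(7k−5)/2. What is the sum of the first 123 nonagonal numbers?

Σ i(7i−5)/2 = (7Σi² − 5Σi) / 2 over i = 1..123.
Σi = 7626 and Σi² = 627874.
(7·627874 − 5·7626) / 2 = 4356988/2 = 2178494.

2178494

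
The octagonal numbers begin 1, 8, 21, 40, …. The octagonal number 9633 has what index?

57

Set n(3n−2) = 9633, giving 3n² − 2n − 9633 = 0.
The discriminant is 4 + 12·9633 = 115600, and √115600 = 340.
So n = (2 + 340) / 6 = 342/6 = 57.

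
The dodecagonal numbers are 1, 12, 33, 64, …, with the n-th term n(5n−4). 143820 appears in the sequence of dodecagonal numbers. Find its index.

Set n(5n−4) = 143820, giving 5n² − 4n − 143820 = 0.
The discriminant is 16 + 20·143820 = 2876416, and √2876416 = 1696.
So n = (4 + 1696) / 10 = 1700/10 = 170.

170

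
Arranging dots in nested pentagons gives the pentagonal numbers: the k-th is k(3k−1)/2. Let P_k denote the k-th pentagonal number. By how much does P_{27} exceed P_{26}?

79

Consecutive pentagonal numbers differ by 3n − 2: here 3·27 − 2 = 79.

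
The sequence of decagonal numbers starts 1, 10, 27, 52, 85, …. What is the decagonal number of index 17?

1105

17·(4·17 − 3) = 17·65 = 1105.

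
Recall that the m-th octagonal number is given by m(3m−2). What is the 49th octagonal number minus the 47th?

572

49·(3·49 − 2) = 7105 and 47·(3·47 − 2) = 6533.
Difference: 7105 − 6533 = 572.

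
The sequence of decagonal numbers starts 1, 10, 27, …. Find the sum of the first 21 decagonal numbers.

Σ i(4i−3) = 4Σi² − 3Σi over i = 1..21.
Σi = 231 and Σi² = 3311.
4·3311 − 3·231 = 12551.

12551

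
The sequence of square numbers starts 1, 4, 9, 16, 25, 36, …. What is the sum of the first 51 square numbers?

Σ_{i=1}^{51} i² = 51·52·103/6 = 45526.

45526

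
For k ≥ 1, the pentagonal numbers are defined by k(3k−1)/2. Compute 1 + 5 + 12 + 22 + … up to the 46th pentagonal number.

Σ i(3i−1)/2 = (3Σi² − Σi) / 2 over i = 1..46.
Σi = 1081 and Σi² = 33511.
(3·33511 − 1·1081) / 2 = 99452/2 = 49726.

49726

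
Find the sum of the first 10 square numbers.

385

Σ_{i=1}^{10} i² = 10·11·21/6 = 385.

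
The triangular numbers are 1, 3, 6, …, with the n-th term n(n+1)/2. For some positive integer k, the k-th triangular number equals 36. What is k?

Set n(n+1)/2 = 36, giving n² + n − 72 = 0.
The discriminant is 1 + 8·36 = 289, and √289 = 17.
So n = (-1 + 17) / 2 = 16/2 = 8.

8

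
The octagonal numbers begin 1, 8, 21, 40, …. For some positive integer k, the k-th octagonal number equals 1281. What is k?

Set n(3n−2) = 1281, giving 3n² − 2n − 1281 = 0.
So n = (2 + 124) / 6 = 126/6 = 21.
Check: 21·(3·21 − 2) = 1281. ✓

21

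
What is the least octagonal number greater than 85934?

86360

Solve n(3n−2) > 85934 for integer n.
The largest n with value ≤ 85934 is 169 (since 85345 ≤ 85934 < 86360), so the first above is n = 170, value 86360.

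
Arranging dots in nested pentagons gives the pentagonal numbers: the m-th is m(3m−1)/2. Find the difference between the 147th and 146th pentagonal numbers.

439

Consecutive pentagonal numbers differ by 3n − 2: here 3·147 − 2 = 439.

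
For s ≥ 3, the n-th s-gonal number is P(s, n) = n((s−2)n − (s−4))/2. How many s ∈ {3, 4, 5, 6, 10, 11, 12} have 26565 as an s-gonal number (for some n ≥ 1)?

1

s = 3: P(3, 230) = 26565. ✓
s = 4: P(4, 162) = 26244 and P(4, 163) = 26569; 26565 is not s-gonal.
s = 5: P(5, 133) = 26467 and P(5, 134) = 26867; 26565 is not s-gonal.
s = 6: P(6, 115) = 26335 and P(6, 116) = 26796; 26565 is not s-gonal.
s = 10: P(10, 81) = 26001 and P(10, 82) = 26650; 26565 is not s-gonal.
s = 11: P(11, 77) = 26411 and P(11, 78) = 27105; 26565 is not s-gonal.
s = 12: P(12, 73) = 26353 and P(12, 74) = 27084; 26565 is not s-gonal.
Hits: s ∈ {3} → 1.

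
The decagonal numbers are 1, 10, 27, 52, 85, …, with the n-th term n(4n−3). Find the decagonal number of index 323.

The 323rd decagonal number is n(4n−3) with n = 323.
323·(4·323 − 3) = 323·1289 = 416347.

416347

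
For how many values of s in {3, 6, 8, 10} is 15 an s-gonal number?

s = 3: P(3, 5) = 15. ✓
s = 6: P(6, 3) = 15. ✓
s = 8: P(8, 2) = 8 and P(8, 3) = 21; 15 is not s-gonal.
s = 10: P(10, 2) = 10 and P(10, 3) = 27; 15 is not s-gonal.
Hits: s ∈ {3, 6} → 2.

2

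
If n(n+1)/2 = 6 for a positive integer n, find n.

Set n(n+1)/2 = 6, giving n² + n − 12 = 0.
The discriminant is 1 + 8·6 = 49, and √49 = 7.
So n = (-1 + 7) / 2 = 6/2 = 3.
Check: 3·4/2 = 6. ✓

3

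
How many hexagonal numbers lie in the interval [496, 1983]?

16

The n-th hexagonal number is n(2n−1).
Smallest index with value ≥ 496: n = 16 (giving 496).
Largest index with value ≤ 1983: n = 31 (giving 1891).
Indices 16 through 31: 16 terms.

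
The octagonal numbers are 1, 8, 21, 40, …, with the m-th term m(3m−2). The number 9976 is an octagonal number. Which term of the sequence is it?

Set n(3n−2) = 9976, giving 3n² − 2n − 9976 = 0.
The discriminant is 4 + 12·9976 = 119716, and √119716 = 346.
So n = (2 + 346) / 6 = 348/6 = 58.
Check: 58·(3·58 − 2) = 9976. ✓

58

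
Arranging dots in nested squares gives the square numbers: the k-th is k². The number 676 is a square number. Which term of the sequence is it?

We need n² = 676, so n = √676 = 26.

26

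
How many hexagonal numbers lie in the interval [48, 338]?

The n-th hexagonal number is n(2n−1).
Smallest index with value ≥ 48: n = 6 (giving 66).
Largest index with value ≤ 338: n = 13 (giving 325).
Indices 6 through 13: 8 terms.

8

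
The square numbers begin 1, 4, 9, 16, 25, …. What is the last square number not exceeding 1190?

1156

Solve n² ≤ 1190 for integer n.
n = 34 gives 1156 ≤ 1190, while n = 35 gives 1225 > 1190; so the answer is 1156.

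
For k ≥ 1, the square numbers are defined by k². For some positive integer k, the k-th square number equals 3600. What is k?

60

We need n² = 3600, so n = √3600 = 60.
Check: 60² = 3600. ✓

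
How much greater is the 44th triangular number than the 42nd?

87

44·45/2 = 990 and 42·43/2 = 903.
Difference: 990 − 903 = 87.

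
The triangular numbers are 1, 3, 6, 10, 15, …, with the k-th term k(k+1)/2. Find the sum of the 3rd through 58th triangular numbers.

34216

Σ i(i+1)/2 = (Σi² + Σi) / 2 over i = 3..58.
Σi = 1711 − 3 = 1708 and Σi² = 66729 − 5 = 66724.
(1·66724 + 1·1708) / 2 = 68432/2 = 34216.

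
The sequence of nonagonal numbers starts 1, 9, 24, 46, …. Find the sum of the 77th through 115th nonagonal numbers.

Σ i(7i−5)/2 = (7Σi² − 5Σi) / 2 over i = 77..115.
Σi = 6670 − 2926 = 3744 and Σi² = 513590 − 149226 = 364364.
(7·364364 − 5·3744) / 2 = 2531828/2 = 1265914.

1265914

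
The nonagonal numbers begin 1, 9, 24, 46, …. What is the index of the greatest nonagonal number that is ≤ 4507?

36

Solve n(7n−5)/2 ≤ 4507 for integer n.
n = 36 gives 4446 ≤ 4507, while n = 37 gives 4699 > 4507; so the answer is index 36.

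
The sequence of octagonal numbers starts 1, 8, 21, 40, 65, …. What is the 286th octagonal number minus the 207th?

286·(3·286 − 2) = 244816 and 207·(3·207 − 2) = 128133.
Difference: 244816 − 128133 = 116683.

116683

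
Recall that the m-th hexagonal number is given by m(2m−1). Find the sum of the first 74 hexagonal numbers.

272875

Σ i(2i−1) = 2Σi² − Σi over i = 1..74.
Σi = 2775 and Σi² = 137825.
2·137825 − 1·2775 = 272875.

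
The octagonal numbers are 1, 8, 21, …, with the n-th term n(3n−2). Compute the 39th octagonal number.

39·(3·39 − 2) = 39·115 = 4485.

4485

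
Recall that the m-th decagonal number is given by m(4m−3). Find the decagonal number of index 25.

The 25th decagonal number is n(4n−3) with n = 25.
25·(4·25 − 3) = 25·97 = 2425.

2425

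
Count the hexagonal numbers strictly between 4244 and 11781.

30

The n-th hexagonal number is n(2n−1).
Smallest index with value > 4244: n = 47 (giving 4371).
Largest index with value < 11781: n = 76 (giving 11476).
Indices 47 through 76: 30 terms.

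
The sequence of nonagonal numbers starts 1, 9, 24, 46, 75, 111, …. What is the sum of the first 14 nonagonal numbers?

3290

Σ i(7i−5)/2 = (7Σi² − 5Σi) / 2 over i = 1..14.
Σi = 105 and Σi² = 1015.
(7·1015 − 5·105) / 2 = 6580/2 = 3290.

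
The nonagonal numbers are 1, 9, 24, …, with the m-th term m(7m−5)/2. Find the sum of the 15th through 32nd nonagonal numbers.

35430

Σ i(7i−5)/2 = (7Σi² − 5Σi) / 2 over i = 15..32.
Σi = 528 − 105 = 423 and Σi² = 11440 − 1015 = 10425.
(7·10425 − 5·423) / 2 = 70860/2 = 35430.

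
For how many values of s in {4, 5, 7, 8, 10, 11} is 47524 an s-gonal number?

s = 4: P(4, 218) = 47524. ✓
s = 5: P(5, 178) = 47437 and P(5, 179) = 47972; 47524 is not s-gonal.
s = 7: P(7, 138) = 47403 and P(7, 139) = 48094; 47524 is not s-gonal.
s = 8: P(8, 126) = 47376 and P(8, 127) = 48133; 47524 is not s-gonal.
s = 10: P(10, 109) = 47197 and P(10, 110) = 48070; 47524 is not s-gonal.
s = 11: P(11, 103) = 47380 and P(11, 104) = 48308; 47524 is not s-gonal.
Hits: s ∈ {4} → 1.

1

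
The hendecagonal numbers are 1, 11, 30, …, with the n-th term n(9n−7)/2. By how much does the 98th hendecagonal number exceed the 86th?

98·(9·98 − 7)/2 = 42875 and 86·(9·86 − 7)/2 = 32981.
Difference: 42875 − 32981 = 9894.

9894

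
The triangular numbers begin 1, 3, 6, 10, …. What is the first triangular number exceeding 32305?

Solve n(n+1)/2 > 32305 for integer n.
The largest n with value ≤ 32305 is 253 (since 32131 ≤ 32305 < 32385), so the first above is n = 254, value 32385.

32385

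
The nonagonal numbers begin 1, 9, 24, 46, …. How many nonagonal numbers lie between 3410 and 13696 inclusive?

31

The n-th nonagonal number is n(7n−5)/2.
Smallest index with value ≥ 3410: n = 32 (giving 3504).
Largest index with value ≤ 13696: n = 62 (giving 13299).
Indices 32 through 62: 31 terms.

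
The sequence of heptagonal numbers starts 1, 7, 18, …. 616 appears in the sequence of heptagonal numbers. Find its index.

Set n(5n−3)/2 = 616, giving 5n² − 3n − 1232 = 0.
The discriminant is 9 + 40·616 = 24649, and √24649 = 157.
So n = (3 + 157) / 10 = 160/10 = 16.
Check: 16·(5·16 − 3)/2 = 616. ✓

16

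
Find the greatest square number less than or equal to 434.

400

Solve n² ≤ 434 for integer n.
n = 20 gives 400 ≤ 434, while n = 21 gives 441 > 434; so the answer is 400.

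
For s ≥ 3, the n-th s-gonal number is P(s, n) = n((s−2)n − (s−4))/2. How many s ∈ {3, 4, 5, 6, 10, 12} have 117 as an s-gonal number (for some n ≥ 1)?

s = 3: P(3, 14) = 105 and P(3, 15) = 120; 117 is not s-gonal.
s = 4: P(4, 10) = 100 and P(4, 11) = 121; 117 is not s-gonal.
s = 5: P(5, 9) = 117. ✓
s = 6: P(6, 7) = 91 and P(6, 8) = 120; 117 is not s-gonal.
s = 10: P(10, 5) = 85 and P(10, 6) = 126; 117 is not s-gonal.
s = 12: P(12, 5) = 105 and P(12, 6) = 156; 117 is not s-gonal.
Hits: s ∈ {5} → 1.

1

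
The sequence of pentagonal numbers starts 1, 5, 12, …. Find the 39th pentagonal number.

The 39th pentagonal number is n(3n−1)/2 with n = 39.
39·(3·39 − 1)/2 = 39·116/2 = 39·58 = 2262.

2262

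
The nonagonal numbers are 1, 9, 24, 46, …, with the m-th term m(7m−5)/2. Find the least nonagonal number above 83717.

84786

Solve n(7n−5)/2 > 83717 for integer n.
The largest n with value ≤ 83717 is 155 (since 83700 ≤ 83717 < 84786), so the first above is n = 156, value 84786.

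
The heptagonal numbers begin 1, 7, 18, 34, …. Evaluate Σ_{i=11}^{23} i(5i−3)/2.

9516

Σ i(5i−3)/2 = (5Σi² − 3Σi) / 2 over i = 11..23.
Σi = 276 − 55 = 221 and Σi² = 4324 − 385 = 3939.
(5·3939 − 3·221) / 2 = 19032/2 = 9516.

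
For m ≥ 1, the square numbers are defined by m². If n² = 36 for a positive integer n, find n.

6

We need n² = 36, so n = √36 = 6.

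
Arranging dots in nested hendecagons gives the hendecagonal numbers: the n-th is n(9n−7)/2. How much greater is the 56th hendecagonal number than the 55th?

Consecutive hendecagonal numbers differ by 9n − 8: here 9·56 − 8 = 496.

496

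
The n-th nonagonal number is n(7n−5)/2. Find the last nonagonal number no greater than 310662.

Solve n(7n−5)/2 ≤ 310662 for integer n.
n = 298 gives 310069 ≤ 310662, while n = 299 gives 312156 > 310662; so the answer is 310069.

310069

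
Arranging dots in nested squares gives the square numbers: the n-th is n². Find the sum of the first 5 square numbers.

Σ_{i=1}^{5} i² = 5·6·11/6 = 55.

55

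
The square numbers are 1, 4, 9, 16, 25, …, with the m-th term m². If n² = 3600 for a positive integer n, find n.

60

We need n² = 3600, so n = √3600 = 60.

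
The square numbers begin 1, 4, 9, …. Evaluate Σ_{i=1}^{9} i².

Σ_{i=1}^{9} i² = 9·10·19/6 = 285.

285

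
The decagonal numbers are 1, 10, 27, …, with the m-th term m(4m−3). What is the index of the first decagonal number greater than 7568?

44

Solve n(4n−3) > 7568 for integer n.
The largest n with value ≤ 7568 is 43 (since 7267 ≤ 7568 < 7612), so the first above is n = 44, value 7612.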